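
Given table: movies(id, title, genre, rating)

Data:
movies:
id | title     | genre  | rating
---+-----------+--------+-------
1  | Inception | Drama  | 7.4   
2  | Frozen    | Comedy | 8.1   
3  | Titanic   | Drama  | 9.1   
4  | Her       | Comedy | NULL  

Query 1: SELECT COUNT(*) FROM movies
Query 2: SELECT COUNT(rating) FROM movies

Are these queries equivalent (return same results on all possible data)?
No, not equivalent

Query 1 returns: [(4,)]
Query 2 returns: [(3,)]

Reason: COUNT(*) includes NULLs, COUNT(column) excludes them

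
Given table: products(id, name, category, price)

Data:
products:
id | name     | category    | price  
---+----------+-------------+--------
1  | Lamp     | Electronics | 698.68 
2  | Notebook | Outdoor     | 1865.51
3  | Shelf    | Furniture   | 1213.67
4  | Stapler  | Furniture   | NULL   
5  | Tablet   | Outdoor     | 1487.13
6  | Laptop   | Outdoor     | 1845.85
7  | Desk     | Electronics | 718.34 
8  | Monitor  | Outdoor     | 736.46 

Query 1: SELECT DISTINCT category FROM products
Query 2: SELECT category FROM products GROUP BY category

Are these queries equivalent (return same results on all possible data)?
Yes, equivalent

Both queries return: [('Electronics',), ('Furniture',), ('Outdoor',)]

Reason: Both get unique categorys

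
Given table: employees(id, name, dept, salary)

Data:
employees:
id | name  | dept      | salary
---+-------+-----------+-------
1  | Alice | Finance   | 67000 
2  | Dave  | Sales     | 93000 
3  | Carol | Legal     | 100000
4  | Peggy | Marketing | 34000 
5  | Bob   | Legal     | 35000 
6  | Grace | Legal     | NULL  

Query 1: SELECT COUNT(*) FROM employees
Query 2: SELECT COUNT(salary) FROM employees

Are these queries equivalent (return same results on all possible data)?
No, not equivalent

Query 1 returns: [(6,)]
Query 2 returns: [(5,)]

Reason: COUNT(*) includes NULLs, COUNT(column) excludes them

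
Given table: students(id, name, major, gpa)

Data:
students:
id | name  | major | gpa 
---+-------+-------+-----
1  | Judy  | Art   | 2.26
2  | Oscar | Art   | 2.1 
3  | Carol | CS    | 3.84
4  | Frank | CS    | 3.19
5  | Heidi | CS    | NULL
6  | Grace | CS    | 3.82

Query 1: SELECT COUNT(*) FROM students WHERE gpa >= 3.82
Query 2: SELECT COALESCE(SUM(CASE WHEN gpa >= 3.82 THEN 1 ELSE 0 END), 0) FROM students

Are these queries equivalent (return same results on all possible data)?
Yes, equivalent

Both queries return: [(2,)]

Reason: COUNT with WHERE vs conditional SUM (COALESCE handles empty-table NULL)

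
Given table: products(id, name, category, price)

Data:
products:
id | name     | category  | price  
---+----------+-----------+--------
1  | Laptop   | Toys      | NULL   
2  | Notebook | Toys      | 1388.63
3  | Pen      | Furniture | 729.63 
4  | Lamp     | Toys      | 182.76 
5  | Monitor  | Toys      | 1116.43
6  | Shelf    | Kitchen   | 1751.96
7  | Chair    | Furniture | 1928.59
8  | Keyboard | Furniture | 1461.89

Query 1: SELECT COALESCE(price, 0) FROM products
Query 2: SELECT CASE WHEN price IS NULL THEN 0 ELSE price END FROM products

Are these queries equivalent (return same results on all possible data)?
Yes, equivalent

Both queries return: [(0,), (182.76,), (729.63,), (1116.43,), (1388.63,), (1461.89,), (1751.96,), (1928.59,)]

Reason: COALESCE vs CASE for NULL handling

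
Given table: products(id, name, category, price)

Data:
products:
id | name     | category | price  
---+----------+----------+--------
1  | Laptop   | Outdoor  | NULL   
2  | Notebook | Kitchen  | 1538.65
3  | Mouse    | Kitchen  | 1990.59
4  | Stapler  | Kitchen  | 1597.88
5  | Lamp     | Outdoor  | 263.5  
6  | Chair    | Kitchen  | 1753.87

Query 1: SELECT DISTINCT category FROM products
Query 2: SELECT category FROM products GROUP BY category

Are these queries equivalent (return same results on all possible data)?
Yes, equivalent

Both queries return: [('Kitchen',), ('Outdoor',)]

Reason: Both get unique categorys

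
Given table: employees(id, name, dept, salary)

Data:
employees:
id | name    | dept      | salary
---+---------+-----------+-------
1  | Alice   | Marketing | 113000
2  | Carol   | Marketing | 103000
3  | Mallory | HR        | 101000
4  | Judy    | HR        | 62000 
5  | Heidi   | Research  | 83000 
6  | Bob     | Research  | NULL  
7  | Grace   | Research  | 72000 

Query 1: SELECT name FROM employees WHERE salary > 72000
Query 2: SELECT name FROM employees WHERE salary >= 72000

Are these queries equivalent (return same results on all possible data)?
No, not equivalent

Query 1 returns: [('Alice',), ('Carol',), ('Mallory',), ('Heidi',)]
Query 2 returns: [('Alice',), ('Carol',), ('Mallory',), ('Heidi',), ('Grace',)]

Reason: > vs >= gives different results when salary = 72000 exists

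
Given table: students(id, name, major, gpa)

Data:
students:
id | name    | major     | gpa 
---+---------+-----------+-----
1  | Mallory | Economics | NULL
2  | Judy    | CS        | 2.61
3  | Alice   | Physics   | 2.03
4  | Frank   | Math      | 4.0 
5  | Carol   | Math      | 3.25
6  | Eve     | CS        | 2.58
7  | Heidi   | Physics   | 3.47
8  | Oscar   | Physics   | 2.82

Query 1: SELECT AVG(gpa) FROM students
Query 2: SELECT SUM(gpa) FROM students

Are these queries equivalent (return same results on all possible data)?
No, not equivalent

Query 1 returns: [(2.9657142857142853,)]
Query 2 returns: [(20.759999999999998,)]

Reason: AVG vs SUM give different aggregate values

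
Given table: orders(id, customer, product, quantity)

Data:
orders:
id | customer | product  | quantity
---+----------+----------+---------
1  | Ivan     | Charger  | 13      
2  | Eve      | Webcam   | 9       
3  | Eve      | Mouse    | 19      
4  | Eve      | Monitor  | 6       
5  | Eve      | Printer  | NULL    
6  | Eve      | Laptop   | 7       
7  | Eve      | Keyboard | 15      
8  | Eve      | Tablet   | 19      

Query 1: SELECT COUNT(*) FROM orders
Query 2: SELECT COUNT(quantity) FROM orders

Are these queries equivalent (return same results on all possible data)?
No, not equivalent

Query 1 returns: [(8,)]
Query 2 returns: [(7,)]

Reason: COUNT(*) includes NULLs, COUNT(column) excludes them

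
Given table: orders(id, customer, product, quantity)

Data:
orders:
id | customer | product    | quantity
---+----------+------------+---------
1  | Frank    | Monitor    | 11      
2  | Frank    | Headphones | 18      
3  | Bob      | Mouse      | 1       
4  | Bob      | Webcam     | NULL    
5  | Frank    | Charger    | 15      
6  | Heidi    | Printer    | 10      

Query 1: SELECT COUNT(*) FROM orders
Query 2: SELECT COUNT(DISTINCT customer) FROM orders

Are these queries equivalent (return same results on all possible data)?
No, not equivalent

Query 1 returns: [(6,)]
Query 2 returns: [(3,)]

Reason: COUNT(*) counts rows, COUNT(DISTINCT customer) counts unique customers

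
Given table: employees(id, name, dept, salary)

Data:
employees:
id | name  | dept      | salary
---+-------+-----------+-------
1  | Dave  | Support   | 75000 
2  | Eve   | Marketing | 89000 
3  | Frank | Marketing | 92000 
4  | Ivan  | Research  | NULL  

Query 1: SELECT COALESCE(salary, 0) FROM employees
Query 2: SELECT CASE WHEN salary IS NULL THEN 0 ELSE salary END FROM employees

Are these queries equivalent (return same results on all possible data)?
Yes, equivalent

Both queries return: [(0,), (75000,), (89000,), (92000,)]

Reason: COALESCE vs CASE for NULL handling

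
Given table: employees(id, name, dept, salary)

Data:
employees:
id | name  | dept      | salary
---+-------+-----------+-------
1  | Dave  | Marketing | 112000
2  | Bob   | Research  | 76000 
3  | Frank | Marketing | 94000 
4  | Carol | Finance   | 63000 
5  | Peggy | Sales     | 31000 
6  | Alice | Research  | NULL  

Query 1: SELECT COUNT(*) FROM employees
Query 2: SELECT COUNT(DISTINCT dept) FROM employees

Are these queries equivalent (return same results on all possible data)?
No, not equivalent

Query 1 returns: [(6,)]
Query 2 returns: [(4,)]

Reason: COUNT(*) counts rows, COUNT(DISTINCT dept) counts unique depts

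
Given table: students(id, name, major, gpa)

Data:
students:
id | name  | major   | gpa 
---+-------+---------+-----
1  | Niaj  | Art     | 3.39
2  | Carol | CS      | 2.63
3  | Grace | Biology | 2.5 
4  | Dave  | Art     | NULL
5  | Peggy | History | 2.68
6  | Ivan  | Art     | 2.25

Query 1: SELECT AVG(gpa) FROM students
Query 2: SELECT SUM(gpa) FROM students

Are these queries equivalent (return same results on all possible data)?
No, not equivalent

Query 1 returns: [(2.69,)]
Query 2 returns: [(13.45,)]

Reason: AVG vs SUM give different aggregate values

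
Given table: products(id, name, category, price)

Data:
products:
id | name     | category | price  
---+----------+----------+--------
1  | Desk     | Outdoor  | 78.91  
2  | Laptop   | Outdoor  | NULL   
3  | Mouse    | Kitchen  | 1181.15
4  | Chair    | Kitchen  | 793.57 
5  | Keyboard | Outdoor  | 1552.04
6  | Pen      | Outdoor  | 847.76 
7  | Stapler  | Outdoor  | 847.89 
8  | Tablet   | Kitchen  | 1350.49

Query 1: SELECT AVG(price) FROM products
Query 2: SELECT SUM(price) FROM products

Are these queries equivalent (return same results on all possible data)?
No, not equivalent

Query 1 returns: [(950.2585714285715,)]
Query 2 returns: [(6651.81,)]

Reason: AVG vs SUM give different aggregate values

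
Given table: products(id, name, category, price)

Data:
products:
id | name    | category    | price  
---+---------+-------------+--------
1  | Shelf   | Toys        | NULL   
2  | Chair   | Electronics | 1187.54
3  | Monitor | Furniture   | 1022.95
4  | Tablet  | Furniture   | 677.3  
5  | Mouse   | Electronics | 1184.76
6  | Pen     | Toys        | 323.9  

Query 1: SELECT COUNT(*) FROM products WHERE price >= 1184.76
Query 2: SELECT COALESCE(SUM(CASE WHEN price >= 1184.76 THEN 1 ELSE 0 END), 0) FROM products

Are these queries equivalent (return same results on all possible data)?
Yes, equivalent

Both queries return: [(2,)]

Reason: COUNT with WHERE vs conditional SUM (COALESCE handles empty-table NULL)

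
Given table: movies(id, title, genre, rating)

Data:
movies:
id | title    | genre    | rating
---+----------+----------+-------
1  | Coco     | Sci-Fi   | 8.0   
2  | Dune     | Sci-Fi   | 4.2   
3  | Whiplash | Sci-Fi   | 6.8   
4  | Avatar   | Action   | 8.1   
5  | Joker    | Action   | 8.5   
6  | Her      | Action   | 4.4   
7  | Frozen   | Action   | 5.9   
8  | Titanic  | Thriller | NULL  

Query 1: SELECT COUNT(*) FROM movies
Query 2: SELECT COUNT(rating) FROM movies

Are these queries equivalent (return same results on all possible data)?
No, not equivalent

Query 1 returns: [(8,)]
Query 2 returns: [(7,)]

Reason: COUNT(*) includes NULLs, COUNT(column) excludes them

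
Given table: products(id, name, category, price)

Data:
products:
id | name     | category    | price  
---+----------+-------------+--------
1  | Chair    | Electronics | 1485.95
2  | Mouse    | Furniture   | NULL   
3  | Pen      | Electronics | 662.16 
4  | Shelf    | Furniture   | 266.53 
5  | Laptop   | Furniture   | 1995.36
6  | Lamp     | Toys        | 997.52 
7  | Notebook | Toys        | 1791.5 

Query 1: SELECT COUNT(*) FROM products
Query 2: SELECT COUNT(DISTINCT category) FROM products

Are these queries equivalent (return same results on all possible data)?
No, not equivalent

Query 1 returns: [(7,)]
Query 2 returns: [(3,)]

Reason: COUNT(*) counts rows, COUNT(DISTINCT category) counts unique categorys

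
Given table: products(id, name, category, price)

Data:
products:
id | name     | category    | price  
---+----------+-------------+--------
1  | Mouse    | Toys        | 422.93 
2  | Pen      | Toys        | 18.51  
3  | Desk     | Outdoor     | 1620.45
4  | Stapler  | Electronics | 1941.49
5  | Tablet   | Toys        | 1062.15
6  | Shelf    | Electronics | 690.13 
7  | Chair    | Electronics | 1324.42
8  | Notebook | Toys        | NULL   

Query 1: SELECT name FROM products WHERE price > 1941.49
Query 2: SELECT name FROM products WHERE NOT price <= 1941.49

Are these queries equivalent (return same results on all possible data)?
Yes, equivalent

Both queries return: []

Reason: Both filter price > 1941.49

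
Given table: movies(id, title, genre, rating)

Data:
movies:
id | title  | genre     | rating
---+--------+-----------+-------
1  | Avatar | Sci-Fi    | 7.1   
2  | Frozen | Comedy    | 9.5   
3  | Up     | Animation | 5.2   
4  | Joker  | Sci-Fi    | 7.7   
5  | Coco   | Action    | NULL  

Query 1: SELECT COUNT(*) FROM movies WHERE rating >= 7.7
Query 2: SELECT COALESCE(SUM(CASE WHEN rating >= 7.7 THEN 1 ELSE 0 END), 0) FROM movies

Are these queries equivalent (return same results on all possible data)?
Yes, equivalent

Both queries return: [(2,)]

Reason: COUNT with WHERE vs conditional SUM (COALESCE handles empty-table NULL)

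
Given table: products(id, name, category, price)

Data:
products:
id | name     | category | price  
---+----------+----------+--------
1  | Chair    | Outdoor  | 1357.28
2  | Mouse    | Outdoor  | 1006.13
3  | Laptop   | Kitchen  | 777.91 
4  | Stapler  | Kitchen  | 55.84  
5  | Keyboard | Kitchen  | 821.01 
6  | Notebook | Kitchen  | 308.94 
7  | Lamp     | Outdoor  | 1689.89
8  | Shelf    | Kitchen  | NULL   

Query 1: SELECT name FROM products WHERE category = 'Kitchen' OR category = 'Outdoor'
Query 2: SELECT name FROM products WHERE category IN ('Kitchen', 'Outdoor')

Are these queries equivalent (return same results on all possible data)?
Yes, equivalent

Both queries return: [('Chair',), ('Keyboard',), ('Lamp',), ('Laptop',), ('Mouse',), ('Notebook',), ('Shelf',), ('Stapler',)]

Reason: OR vs IN are equivalent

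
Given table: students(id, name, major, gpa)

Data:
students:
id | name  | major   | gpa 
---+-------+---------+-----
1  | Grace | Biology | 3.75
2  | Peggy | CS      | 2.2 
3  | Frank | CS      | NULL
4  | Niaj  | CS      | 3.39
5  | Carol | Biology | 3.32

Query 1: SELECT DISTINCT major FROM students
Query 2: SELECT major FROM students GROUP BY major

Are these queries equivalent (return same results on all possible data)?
Yes, equivalent

Both queries return: [('Biology',), ('CS',)]

Reason: Both get unique majors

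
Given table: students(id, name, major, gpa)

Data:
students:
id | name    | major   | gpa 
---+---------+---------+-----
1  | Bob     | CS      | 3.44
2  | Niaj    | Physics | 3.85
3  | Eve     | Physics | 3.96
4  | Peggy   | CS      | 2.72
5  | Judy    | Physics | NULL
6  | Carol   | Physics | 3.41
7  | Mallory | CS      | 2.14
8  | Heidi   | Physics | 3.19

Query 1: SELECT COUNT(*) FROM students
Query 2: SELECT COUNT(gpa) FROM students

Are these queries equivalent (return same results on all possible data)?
No, not equivalent

Query 1 returns: [(8,)]
Query 2 returns: [(7,)]

Reason: COUNT(*) includes NULLs, COUNT(column) excludes them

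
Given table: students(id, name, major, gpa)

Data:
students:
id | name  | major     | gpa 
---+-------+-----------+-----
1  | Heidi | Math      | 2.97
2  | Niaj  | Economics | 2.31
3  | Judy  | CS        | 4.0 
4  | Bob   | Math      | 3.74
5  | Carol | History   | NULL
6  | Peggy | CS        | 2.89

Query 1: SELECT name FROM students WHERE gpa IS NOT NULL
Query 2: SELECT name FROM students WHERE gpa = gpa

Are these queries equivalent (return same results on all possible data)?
Yes, equivalent

Both queries return: [('Bob',), ('Heidi',), ('Judy',), ('Niaj',), ('Peggy',)]

Reason: IS NOT NULL vs self-equality (both exclude NULLs)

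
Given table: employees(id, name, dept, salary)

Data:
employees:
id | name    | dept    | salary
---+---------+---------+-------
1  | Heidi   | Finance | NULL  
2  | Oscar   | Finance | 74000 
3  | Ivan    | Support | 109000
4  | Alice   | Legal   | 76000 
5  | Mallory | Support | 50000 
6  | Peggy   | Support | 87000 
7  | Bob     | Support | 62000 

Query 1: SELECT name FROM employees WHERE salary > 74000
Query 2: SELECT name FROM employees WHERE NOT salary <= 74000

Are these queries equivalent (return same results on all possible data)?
Yes, equivalent

Both queries return: [('Alice',), ('Ivan',), ('Peggy',)]

Reason: Both filter salary > 74000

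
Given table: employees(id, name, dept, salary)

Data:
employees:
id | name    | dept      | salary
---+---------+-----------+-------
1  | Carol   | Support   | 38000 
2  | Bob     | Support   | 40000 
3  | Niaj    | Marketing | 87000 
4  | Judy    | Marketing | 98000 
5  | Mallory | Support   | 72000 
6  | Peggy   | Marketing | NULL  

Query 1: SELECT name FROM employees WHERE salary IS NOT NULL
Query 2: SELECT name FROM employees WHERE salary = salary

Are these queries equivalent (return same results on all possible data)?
Yes, equivalent

Both queries return: [('Bob',), ('Carol',), ('Judy',), ('Mallory',), ('Niaj',)]

Reason: IS NOT NULL vs self-equality (both exclude NULLs)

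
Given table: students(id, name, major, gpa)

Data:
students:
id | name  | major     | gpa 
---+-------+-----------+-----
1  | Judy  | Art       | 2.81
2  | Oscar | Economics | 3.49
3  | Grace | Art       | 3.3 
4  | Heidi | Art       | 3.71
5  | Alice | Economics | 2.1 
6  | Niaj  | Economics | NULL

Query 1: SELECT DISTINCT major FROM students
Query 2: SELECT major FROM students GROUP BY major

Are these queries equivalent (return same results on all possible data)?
Yes, equivalent

Both queries return: [('Art',), ('Economics',)]

Reason: Both get unique majors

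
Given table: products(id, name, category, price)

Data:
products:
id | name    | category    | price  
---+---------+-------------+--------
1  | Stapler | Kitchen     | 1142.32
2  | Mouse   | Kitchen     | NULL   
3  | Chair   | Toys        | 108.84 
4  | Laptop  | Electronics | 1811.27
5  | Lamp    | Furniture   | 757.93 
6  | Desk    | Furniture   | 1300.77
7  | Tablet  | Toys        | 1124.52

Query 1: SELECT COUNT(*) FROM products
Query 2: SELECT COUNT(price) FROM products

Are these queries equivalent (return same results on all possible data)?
No, not equivalent

Query 1 returns: [(7,)]
Query 2 returns: [(6,)]

Reason: COUNT(*) includes NULLs, COUNT(column) excludes them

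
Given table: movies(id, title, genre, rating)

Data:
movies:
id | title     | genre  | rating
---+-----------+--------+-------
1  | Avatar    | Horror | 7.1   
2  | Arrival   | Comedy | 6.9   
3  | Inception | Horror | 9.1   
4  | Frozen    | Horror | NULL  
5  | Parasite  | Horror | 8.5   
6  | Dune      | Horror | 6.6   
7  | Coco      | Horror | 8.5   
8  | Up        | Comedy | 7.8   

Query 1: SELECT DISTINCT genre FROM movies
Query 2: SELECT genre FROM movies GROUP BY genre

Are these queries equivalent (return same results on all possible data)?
Yes, equivalent

Both queries return: [('Comedy',), ('Horror',)]

Reason: Both get unique genres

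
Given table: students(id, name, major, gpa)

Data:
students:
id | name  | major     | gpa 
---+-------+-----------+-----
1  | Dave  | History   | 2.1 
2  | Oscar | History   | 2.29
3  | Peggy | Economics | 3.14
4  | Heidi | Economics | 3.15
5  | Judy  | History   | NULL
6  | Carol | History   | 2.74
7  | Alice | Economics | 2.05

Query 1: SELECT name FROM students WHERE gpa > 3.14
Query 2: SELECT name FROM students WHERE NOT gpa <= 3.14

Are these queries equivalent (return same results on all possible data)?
Yes, equivalent

Both queries return: [('Heidi',)]

Reason: Both filter gpa > 3.14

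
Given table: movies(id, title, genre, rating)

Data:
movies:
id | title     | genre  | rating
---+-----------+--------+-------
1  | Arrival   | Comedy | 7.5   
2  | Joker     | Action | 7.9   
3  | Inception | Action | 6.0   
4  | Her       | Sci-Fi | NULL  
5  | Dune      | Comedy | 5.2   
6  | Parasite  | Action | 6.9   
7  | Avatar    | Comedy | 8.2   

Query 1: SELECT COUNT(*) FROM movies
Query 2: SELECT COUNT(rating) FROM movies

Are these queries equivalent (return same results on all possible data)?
No, not equivalent

Query 1 returns: [(7,)]
Query 2 returns: [(6,)]

Reason: COUNT(*) includes NULLs, COUNT(column) excludes them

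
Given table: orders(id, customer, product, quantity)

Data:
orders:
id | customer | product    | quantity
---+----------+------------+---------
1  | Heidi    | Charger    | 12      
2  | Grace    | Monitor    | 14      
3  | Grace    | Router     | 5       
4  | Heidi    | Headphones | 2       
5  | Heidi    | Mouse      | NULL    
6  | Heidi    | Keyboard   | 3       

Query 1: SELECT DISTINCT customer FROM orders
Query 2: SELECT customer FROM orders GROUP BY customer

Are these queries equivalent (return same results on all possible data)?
Yes, equivalent

Both queries return: [('Grace',), ('Heidi',)]

Reason: Both get unique customers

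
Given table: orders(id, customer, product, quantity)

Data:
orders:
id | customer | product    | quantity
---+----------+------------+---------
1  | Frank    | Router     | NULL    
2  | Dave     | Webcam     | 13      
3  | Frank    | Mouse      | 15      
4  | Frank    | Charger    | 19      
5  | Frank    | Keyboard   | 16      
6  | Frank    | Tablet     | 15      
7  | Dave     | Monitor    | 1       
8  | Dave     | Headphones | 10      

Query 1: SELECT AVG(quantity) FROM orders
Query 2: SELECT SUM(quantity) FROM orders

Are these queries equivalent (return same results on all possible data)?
No, not equivalent

Query 1 returns: [(12.714285714285714,)]
Query 2 returns: [(89,)]

Reason: AVG vs SUM give different aggregate values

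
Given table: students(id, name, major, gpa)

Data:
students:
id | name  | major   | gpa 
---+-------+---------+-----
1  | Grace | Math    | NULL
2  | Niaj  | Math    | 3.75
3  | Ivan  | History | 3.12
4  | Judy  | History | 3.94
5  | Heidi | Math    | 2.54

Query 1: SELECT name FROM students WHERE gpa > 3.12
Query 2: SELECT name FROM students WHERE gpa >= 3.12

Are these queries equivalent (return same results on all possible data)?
No, not equivalent

Query 1 returns: [('Niaj',), ('Judy',)]
Query 2 returns: [('Niaj',), ('Ivan',), ('Judy',)]

Reason: > vs >= gives different results when gpa = 3.12 exists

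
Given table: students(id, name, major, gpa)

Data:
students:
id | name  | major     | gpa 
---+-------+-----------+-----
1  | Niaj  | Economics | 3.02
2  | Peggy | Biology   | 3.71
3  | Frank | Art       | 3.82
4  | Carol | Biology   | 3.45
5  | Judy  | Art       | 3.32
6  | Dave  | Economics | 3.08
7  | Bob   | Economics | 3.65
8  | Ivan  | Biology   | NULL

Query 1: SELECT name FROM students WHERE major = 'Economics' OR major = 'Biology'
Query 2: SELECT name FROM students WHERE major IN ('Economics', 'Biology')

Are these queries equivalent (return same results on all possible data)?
Yes, equivalent

Both queries return: [('Bob',), ('Carol',), ('Dave',), ('Ivan',), ('Niaj',), ('Peggy',)]

Reason: OR vs IN are equivalent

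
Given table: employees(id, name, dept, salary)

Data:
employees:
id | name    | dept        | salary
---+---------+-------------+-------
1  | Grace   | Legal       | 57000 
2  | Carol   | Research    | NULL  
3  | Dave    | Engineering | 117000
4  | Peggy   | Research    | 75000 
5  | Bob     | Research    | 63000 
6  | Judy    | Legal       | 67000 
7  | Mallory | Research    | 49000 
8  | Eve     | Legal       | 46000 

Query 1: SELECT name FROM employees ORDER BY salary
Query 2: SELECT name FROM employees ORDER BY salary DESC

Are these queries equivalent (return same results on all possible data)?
No, not equivalent

Query 1 returns: [('Carol',), ('Eve',), ('Mallory',), ('Grace',), ('Bob',), ('Judy',), ('Peggy',), ('Dave',)]
Query 2 returns: [('Dave',), ('Peggy',), ('Judy',), ('Bob',), ('Grace',), ('Mallory',), ('Eve',), ('Carol',)]

Reason: ASC vs DESC gives opposite ordering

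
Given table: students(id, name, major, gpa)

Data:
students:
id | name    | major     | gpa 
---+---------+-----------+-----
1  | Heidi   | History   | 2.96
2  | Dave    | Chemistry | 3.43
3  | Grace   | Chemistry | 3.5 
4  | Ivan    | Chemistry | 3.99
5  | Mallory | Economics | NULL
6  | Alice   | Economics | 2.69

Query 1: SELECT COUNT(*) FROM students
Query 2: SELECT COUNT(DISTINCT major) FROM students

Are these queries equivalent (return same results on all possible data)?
No, not equivalent

Query 1 returns: [(6,)]
Query 2 returns: [(3,)]

Reason: COUNT(*) counts rows, COUNT(DISTINCT major) counts unique majors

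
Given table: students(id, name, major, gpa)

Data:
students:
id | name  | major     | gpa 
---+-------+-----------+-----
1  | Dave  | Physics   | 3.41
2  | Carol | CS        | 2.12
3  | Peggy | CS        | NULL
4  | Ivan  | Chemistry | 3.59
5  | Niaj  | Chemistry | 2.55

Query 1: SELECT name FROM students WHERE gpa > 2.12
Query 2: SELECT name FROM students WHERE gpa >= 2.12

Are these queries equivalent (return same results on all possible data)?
No, not equivalent

Query 1 returns: [('Dave',), ('Ivan',), ('Niaj',)]
Query 2 returns: [('Dave',), ('Carol',), ('Ivan',), ('Niaj',)]

Reason: > vs >= gives different results when gpa = 2.12 exists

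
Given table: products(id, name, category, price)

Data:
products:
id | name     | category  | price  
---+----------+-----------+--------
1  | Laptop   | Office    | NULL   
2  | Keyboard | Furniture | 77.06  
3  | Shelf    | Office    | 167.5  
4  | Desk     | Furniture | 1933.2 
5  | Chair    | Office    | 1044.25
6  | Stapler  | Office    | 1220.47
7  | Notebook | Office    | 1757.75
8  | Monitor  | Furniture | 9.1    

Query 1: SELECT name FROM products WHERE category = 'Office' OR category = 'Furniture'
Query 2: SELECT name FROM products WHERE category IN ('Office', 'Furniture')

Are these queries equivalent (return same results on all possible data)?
Yes, equivalent

Both queries return: [('Chair',), ('Desk',), ('Keyboard',), ('Laptop',), ('Monitor',), ('Notebook',), ('Shelf',), ('Stapler',)]

Reason: OR vs IN are equivalent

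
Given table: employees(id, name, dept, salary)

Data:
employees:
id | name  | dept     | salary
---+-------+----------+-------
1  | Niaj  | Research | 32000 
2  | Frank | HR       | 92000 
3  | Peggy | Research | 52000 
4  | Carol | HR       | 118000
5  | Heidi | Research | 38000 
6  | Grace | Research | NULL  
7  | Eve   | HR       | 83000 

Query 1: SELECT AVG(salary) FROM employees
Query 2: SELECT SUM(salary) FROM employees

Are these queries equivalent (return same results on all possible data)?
No, not equivalent

Query 1 returns: [(69166.66666666667,)]
Query 2 returns: [(415000,)]

Reason: AVG vs SUM give different aggregate values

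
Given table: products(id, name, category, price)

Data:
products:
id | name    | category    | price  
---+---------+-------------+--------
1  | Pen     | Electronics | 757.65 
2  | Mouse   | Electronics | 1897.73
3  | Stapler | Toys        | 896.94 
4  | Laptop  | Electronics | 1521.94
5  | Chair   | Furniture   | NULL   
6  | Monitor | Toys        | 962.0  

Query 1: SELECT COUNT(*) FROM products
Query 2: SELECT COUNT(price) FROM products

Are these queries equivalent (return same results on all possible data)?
No, not equivalent

Query 1 returns: [(6,)]
Query 2 returns: [(5,)]

Reason: COUNT(*) includes NULLs, COUNT(column) excludes them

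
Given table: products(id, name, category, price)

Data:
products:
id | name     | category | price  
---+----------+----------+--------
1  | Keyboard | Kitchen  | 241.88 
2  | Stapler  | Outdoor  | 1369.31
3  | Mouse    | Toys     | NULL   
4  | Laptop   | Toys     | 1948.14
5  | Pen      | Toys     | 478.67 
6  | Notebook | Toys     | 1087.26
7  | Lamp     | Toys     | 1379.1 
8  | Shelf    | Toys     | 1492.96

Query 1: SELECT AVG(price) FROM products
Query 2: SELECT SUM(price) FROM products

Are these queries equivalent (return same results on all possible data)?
No, not equivalent

Query 1 returns: [(1142.4742857142858,)]
Query 2 returns: [(7997.32,)]

Reason: AVG vs SUM give different aggregate values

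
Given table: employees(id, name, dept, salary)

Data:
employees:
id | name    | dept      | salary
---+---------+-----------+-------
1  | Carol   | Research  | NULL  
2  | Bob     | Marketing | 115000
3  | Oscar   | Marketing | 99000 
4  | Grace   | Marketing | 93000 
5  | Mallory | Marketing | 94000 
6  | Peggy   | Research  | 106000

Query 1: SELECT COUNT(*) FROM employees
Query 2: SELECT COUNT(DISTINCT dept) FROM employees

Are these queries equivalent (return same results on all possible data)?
No, not equivalent

Query 1 returns: [(6,)]
Query 2 returns: [(2,)]

Reason: COUNT(*) counts rows, COUNT(DISTINCT dept) counts unique depts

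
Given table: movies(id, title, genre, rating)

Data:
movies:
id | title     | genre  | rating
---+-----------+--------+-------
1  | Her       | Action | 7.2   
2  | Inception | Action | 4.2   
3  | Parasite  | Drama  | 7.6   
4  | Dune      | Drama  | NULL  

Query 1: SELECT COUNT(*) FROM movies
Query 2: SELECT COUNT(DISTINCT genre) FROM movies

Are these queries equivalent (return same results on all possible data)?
No, not equivalent

Query 1 returns: [(4,)]
Query 2 returns: [(2,)]

Reason: COUNT(*) counts rows, COUNT(DISTINCT genre) counts unique genres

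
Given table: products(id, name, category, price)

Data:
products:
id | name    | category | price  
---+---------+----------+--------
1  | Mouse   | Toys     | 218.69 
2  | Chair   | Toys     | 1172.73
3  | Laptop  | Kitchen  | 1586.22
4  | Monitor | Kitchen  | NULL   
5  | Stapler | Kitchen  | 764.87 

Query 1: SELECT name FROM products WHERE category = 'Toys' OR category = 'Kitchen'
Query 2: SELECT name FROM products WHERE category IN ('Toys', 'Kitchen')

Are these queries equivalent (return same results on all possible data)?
Yes, equivalent

Both queries return: [('Chair',), ('Laptop',), ('Monitor',), ('Mouse',), ('Stapler',)]

Reason: OR vs IN are equivalent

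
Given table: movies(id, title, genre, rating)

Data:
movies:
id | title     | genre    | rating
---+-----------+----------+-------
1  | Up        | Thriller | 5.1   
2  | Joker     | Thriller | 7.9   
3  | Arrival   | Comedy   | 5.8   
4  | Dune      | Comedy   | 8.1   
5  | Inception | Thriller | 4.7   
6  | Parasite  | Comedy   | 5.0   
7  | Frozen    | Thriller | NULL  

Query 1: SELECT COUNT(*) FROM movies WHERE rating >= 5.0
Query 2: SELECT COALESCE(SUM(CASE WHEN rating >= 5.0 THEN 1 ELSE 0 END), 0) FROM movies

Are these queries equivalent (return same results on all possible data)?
Yes, equivalent

Both queries return: [(5,)]

Reason: COUNT with WHERE vs conditional SUM (COALESCE handles empty-table NULL)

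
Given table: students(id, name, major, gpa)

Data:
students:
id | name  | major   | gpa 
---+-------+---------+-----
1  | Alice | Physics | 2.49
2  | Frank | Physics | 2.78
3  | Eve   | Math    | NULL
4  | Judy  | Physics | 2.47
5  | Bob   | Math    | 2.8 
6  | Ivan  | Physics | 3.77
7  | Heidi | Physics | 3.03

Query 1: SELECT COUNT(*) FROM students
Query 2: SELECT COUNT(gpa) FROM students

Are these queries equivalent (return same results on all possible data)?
No, not equivalent

Query 1 returns: [(7,)]
Query 2 returns: [(6,)]

Reason: COUNT(*) includes NULLs, COUNT(column) excludes them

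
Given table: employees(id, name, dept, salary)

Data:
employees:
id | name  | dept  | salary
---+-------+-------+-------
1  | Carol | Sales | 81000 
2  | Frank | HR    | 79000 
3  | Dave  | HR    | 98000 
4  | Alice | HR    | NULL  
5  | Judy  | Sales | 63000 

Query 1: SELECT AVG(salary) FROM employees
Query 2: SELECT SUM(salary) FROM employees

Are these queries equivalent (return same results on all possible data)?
No, not equivalent

Query 1 returns: [(80250.0,)]
Query 2 returns: [(321000,)]

Reason: AVG vs SUM give different aggregate values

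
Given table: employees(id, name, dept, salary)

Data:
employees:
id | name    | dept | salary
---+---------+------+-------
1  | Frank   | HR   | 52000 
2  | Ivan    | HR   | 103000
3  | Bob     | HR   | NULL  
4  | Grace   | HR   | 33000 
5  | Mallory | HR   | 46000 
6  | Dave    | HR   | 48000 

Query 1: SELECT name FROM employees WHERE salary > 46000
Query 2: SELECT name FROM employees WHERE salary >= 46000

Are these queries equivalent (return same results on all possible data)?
No, not equivalent

Query 1 returns: [('Frank',), ('Ivan',), ('Dave',)]
Query 2 returns: [('Frank',), ('Ivan',), ('Mallory',), ('Dave',)]

Reason: > vs >= gives different results when salary = 46000 exists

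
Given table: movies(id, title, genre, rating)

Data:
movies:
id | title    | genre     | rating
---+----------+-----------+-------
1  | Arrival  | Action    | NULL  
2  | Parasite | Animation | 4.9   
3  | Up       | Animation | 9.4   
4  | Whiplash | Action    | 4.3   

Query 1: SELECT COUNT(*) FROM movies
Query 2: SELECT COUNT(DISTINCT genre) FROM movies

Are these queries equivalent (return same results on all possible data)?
No, not equivalent

Query 1 returns: [(4,)]
Query 2 returns: [(2,)]

Reason: COUNT(*) counts rows, COUNT(DISTINCT genre) counts unique genres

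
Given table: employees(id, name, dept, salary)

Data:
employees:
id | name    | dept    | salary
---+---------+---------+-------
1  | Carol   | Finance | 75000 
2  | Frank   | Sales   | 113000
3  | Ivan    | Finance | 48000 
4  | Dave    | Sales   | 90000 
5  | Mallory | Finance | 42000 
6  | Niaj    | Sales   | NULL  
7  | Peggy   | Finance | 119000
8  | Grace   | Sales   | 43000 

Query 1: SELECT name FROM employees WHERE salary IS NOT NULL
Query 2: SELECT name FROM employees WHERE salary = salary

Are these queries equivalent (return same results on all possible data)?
Yes, equivalent

Both queries return: [('Carol',), ('Dave',), ('Frank',), ('Grace',), ('Ivan',), ('Mallory',), ('Peggy',)]

Reason: IS NOT NULL vs self-equality (both exclude NULLs)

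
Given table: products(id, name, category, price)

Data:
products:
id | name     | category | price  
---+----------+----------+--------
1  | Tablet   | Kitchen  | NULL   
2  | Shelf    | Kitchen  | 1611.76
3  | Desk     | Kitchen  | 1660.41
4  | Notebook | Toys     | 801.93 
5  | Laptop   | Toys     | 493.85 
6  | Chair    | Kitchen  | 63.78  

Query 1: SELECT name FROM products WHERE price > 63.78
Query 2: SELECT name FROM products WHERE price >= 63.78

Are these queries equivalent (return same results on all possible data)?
No, not equivalent

Query 1 returns: [('Shelf',), ('Desk',), ('Notebook',), ('Laptop',)]
Query 2 returns: [('Shelf',), ('Desk',), ('Notebook',), ('Laptop',), ('Chair',)]

Reason: > vs >= gives different results when price = 63.78 exists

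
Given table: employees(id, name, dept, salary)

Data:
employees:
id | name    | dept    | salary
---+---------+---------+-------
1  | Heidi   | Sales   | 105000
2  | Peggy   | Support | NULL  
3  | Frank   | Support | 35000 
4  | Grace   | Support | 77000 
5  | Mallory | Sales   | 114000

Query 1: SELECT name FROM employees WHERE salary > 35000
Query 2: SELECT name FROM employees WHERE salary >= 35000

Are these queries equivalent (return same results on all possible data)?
No, not equivalent

Query 1 returns: [('Heidi',), ('Grace',), ('Mallory',)]
Query 2 returns: [('Heidi',), ('Frank',), ('Grace',), ('Mallory',)]

Reason: > vs >= gives different results when salary = 35000 exists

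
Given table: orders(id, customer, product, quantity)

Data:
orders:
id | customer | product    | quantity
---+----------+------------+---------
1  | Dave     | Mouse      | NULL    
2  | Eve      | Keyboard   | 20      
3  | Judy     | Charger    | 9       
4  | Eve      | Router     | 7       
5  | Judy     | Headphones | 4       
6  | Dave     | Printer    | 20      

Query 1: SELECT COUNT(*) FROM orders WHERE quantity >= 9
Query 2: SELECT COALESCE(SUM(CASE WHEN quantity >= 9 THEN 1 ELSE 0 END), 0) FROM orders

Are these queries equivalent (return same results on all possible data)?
Yes, equivalent

Both queries return: [(3,)]

Reason: COUNT with WHERE vs conditional SUM (COALESCE handles empty-table NULL)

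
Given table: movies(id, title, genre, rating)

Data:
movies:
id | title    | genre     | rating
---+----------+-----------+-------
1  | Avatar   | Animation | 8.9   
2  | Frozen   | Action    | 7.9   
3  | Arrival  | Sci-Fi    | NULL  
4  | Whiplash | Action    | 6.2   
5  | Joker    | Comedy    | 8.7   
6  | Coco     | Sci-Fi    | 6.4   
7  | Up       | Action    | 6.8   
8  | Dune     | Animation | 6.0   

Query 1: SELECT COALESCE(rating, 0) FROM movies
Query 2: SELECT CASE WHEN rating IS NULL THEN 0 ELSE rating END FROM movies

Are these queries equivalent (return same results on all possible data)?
Yes, equivalent

Both queries return: [(0,), (6.0,), (6.2,), (6.4,), (6.8,), (7.9,), (8.7,), (8.9,)]

Reason: COALESCE vs CASE for NULL handling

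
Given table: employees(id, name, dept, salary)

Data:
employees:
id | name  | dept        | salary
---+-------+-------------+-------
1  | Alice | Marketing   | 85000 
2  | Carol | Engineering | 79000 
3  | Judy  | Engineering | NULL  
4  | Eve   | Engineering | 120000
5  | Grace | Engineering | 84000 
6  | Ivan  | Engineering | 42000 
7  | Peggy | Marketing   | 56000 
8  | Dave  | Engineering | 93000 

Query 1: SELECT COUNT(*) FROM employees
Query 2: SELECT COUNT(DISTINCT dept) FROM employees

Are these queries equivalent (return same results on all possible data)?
No, not equivalent

Query 1 returns: [(8,)]
Query 2 returns: [(2,)]

Reason: COUNT(*) counts rows, COUNT(DISTINCT dept) counts unique depts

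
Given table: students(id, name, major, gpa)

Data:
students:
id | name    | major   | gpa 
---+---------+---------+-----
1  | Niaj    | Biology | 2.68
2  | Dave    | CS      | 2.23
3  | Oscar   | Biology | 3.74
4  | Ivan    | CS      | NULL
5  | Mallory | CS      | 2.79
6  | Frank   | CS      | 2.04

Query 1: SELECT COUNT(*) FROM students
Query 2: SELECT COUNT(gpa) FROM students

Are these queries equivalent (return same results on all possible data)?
No, not equivalent

Query 1 returns: [(6,)]
Query 2 returns: [(5,)]

Reason: COUNT(*) includes NULLs, COUNT(column) excludes them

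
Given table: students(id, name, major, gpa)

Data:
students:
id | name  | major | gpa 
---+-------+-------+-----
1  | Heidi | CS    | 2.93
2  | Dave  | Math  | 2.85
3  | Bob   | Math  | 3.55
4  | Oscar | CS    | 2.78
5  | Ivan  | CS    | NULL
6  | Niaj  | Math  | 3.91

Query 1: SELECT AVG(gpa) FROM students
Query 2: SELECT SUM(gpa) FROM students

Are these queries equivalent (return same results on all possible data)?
No, not equivalent

Query 1 returns: [(3.2039999999999997,)]
Query 2 returns: [(16.02,)]

Reason: AVG vs SUM give different aggregate values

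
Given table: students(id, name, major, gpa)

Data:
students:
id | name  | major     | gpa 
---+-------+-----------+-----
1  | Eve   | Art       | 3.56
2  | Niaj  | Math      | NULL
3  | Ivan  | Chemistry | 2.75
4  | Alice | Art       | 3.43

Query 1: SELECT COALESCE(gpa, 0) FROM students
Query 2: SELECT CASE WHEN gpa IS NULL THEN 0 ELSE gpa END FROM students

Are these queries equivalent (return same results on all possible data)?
Yes, equivalent

Both queries return: [(0,), (2.75,), (3.43,), (3.56,)]

Reason: COALESCE vs CASE for NULL handling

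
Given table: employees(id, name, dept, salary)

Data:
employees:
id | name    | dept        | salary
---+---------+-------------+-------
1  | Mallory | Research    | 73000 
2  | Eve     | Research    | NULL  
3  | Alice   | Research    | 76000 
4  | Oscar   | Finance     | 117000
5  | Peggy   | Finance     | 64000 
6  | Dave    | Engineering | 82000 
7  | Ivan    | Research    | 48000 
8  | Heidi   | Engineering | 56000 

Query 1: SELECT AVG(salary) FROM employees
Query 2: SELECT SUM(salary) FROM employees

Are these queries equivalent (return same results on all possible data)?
No, not equivalent

Query 1 returns: [(73714.28571428571,)]
Query 2 returns: [(516000,)]

Reason: AVG vs SUM give different aggregate values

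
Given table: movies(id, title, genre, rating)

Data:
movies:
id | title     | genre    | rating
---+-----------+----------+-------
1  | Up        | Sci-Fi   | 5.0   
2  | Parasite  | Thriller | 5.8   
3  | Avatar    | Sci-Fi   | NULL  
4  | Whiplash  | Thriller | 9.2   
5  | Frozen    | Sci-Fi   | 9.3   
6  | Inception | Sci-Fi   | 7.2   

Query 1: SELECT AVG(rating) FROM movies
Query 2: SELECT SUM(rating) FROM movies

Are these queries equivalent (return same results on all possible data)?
No, not equivalent

Query 1 returns: [(7.3,)]
Query 2 returns: [(36.5,)]

Reason: AVG vs SUM give different aggregate values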